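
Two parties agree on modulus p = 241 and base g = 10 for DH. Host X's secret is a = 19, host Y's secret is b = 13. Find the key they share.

187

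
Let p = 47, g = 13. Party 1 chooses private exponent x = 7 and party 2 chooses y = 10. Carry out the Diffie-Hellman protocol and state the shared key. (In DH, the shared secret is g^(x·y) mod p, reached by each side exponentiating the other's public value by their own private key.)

34

Party 1 sends A = g^x mod p = 13^7 mod 47.
13^1 ≡ 13 (mod 47)
13^2 = (13^1)^2 ≡ 13^2 = 169 ≡ 28 (mod 47)
13^4 = (13^2)^2 ≡ 28^2 = 784 ≡ 32 (mod 47)
13^7 = 13^4 · 13^2 · 13^1 ≡ 32 · 28 · 13 ≡ 39 (mod 47).
So A = 39. Party 2 then computes K = A^y mod p = 39^10 mod 47.
39^1 ≡ 39 (mod 47)
39^2 = (39^1)^2 ≡ 39^2 = 1521 ≡ 17 (mod 47)
39^4 = (39^2)^2 ≡ 17^2 = 289 ≡ 7 (mod 47)
39^8 = (39^4)^2 ≡ 7^2 = 49 ≡ 2 (mod 47)
39^10 = 39^8 · 39^2 ≡ 2 · 17 ≡ 34 (mod 47).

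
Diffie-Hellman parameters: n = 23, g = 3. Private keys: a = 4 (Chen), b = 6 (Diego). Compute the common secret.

9

Diego sends B = g^b mod n = 3^6 mod 23.
3^1 ≡ 3 (mod 23)
3^2 = (3^1)^2 ≡ 3^2 = 9 ≡ 9 (mod 23)
3^4 = (3^2)^2 ≡ 9^2 = 81 ≡ 12 (mod 23)
3^6 = 3^4 · 3^2 ≡ 12 · 9 ≡ 16 (mod 23).
So B = 16. Chen then computes K = B^a mod n = 16^4 mod 23.
16^1 ≡ 16 (mod 23)
16^2 = (16^1)^2 ≡ 16^2 = 256 ≡ 3 (mod 23)
16^4 = (16^2)^2 ≡ 3^2 = 9 ≡ 9 (mod 23)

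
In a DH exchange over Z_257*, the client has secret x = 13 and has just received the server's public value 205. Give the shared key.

144

Shared key K = 205^13 mod 257.
205^1 ≡ 205 (mod 257)
205^2 = (205^1)^2 ≡ 205^2 = 42025 ≡ 134 (mod 257)
205^4 = (205^2)^2 ≡ 134^2 = 17956 ≡ 223 (mod 257)
205^8 = (205^4)^2 ≡ 223^2 = 49729 ≡ 128 (mod 257)
205^13 = 205^8 · 205^4 · 205^1 ≡ 128 · 223 · 205 ≡ 144 (mod 257).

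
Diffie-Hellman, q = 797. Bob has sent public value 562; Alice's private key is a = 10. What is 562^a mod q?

Shared key K = 562^10 mod 797.
562^1 ≡ 562 (mod 797)
562^2 = (562^1)^2 ≡ 562^2 = 315844 ≡ 232 (mod 797)
562^4 = (562^2)^2 ≡ 232^2 = 53824 ≡ 425 (mod 797)
562^8 = (562^4)^2 ≡ 425^2 = 180625 ≡ 503 (mod 797)
562^10 = 562^8 · 562^2 ≡ 503 · 232 ≡ 334 (mod 797).

334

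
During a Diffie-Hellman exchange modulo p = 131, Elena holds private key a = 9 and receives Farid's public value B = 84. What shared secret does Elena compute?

Shared key K = 84^9 mod 131.
84^1 ≡ 84 (mod 131)
84^2 = (84^1)^2 ≡ 84^2 = 7056 ≡ 113 (mod 131)
84^4 = (84^2)^2 ≡ 113^2 = 12769 ≡ 62 (mod 131)
84^8 = (84^4)^2 ≡ 62^2 = 3844 ≡ 45 (mod 131)
84^9 = 84^8 · 84^1 ≡ 45 · 84 ≡ 112 (mod 131).

112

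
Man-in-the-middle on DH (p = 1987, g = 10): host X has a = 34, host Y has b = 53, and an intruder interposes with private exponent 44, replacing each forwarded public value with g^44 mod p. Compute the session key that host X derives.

Host X receives an intruder's public value M = 10^44 mod 1987 instead of the honest one.
10^1 ≡ 10 (mod 1987)
10^2 = (10^1)^2 ≡ 10^2 = 100 ≡ 100 (mod 1987)
10^4 = (10^2)^2 ≡ 100^2 = 10000 ≡ 65 (mod 1987)
10^8 = (10^4)^2 ≡ 65^2 = 4225 ≡ 251 (mod 1987)
10^16 = (10^8)^2 ≡ 251^2 = 63001 ≡ 1404 (mod 1987)
10^32 = (10^16)^2 ≡ 1404^2 = 1971216 ≡ 112 (mod 1987)
10^44 = 10^32 · 10^8 · 10^4 ≡ 112 · 251 · 65 ≡ 1227 (mod 1987).
So M = 1227. Host X computes K = M^34 mod 1987.
1227^1 ≡ 1227 (mod 1987)
1227^2 = (1227^1)^2 ≡ 1227^2 = 1505529 ≡ 1370 (mod 1987)
1227^4 = (1227^2)^2 ≡ 1370^2 = 1876900 ≡ 1172 (mod 1987)
1227^8 = (1227^4)^2 ≡ 1172^2 = 1373584 ≡ 567 (mod 1987)
1227^16 = (1227^8)^2 ≡ 567^2 = 321489 ≡ 1582 (mod 1987)
1227^32 = (1227^16)^2 ≡ 1582^2 = 2502724 ≡ 1091 (mod 1987)
1227^34 = 1227^32 · 1227^2 ≡ 1091 · 1370 ≡ 446 (mod 1987).

446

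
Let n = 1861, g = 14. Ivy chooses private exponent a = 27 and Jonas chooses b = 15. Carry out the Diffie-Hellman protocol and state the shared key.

314

Jonas sends B = g^b mod n = 14^15 mod 1861.
14^1 ≡ 14 (mod 1861)
14^2 = (14^1)^2 ≡ 14^2 = 196 ≡ 196 (mod 1861)
14^4 = (14^2)^2 ≡ 196^2 = 38416 ≡ 1196 (mod 1861)
14^8 = (14^4)^2 ≡ 1196^2 = 1430416 ≡ 1168 (mod 1861)
14^15 = 14^8 · 14^4 · 14^2 · 14^1 ≡ 1168 · 1196 · 196 · 14 ≡ 1736 (mod 1861).
So B = 1736. Ivy then computes K = B^a mod n = 1736^27 mod 1861.
1736^1 ≡ 1736 (mod 1861)
1736^2 = (1736^1)^2 ≡ 1736^2 = 3013696 ≡ 737 (mod 1861)
1736^4 = (1736^2)^2 ≡ 737^2 = 543169 ≡ 1618 (mod 1861)
1736^8 = (1736^4)^2 ≡ 1618^2 = 2617924 ≡ 1358 (mod 1861)
1736^16 = (1736^8)^2 ≡ 1358^2 = 1844164 ≡ 1774 (mod 1861)
1736^27 = 1736^16 · 1736^8 · 1736^2 · 1736^1 ≡ 1774 · 1358 · 737 · 1736 ≡ 314 (mod 1861).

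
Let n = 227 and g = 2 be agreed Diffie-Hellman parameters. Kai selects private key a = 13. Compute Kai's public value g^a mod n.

Public value = 2^13 mod 227.
2^1 ≡ 2 (mod 227)
2^2 = (2^1)^2 ≡ 2^2 = 4 ≡ 4 (mod 227)
2^4 = (2^2)^2 ≡ 4^2 = 16 ≡ 16 (mod 227)
2^8 = (2^4)^2 ≡ 16^2 = 256 ≡ 29 (mod 227)
2^13 = 2^8 · 2^4 · 2^1 ≡ 29 · 16 · 2 ≡ 20 (mod 227).

20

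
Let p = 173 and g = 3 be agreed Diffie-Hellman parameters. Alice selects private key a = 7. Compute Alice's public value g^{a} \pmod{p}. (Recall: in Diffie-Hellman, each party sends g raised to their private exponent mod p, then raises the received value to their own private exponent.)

Public value = 3^{7} \pmod{173}.
3^1 ≡ 3 (mod 173)
3^2 = (3^1)^2 ≡ 3^2 = 9 ≡ 9 (mod 173)
3^4 = (3^2)^2 ≡ 9^2 = 81 ≡ 81 (mod 173)
3^7 = 3^4 · 3^2 · 3^1 ≡ 81 · 9 · 3 ≡ 111 (mod 173).

111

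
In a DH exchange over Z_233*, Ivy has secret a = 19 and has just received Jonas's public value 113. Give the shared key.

Shared key K = 113^19 mod 233.
113^1 ≡ 113 (mod 233)
113^2 = (113^1)^2 ≡ 113^2 = 12769 ≡ 187 (mod 233)
113^4 = (113^2)^2 ≡ 187^2 = 34969 ≡ 19 (mod 233)
113^8 = (113^4)^2 ≡ 19^2 = 361 ≡ 128 (mod 233)
113^16 = (113^8)^2 ≡ 128^2 = 16384 ≡ 74 (mod 233)
113^19 = 113^16 · 113^2 · 113^1 ≡ 74 · 187 · 113 ≡ 31 (mod 233).

31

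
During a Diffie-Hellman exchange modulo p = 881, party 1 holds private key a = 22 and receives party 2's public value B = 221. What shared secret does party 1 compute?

Shared key K = 221^22 mod 881.
221^1 ≡ 221 (mod 881)
221^2 = (221^1)^2 ≡ 221^2 = 48841 ≡ 386 (mod 881)
221^4 = (221^2)^2 ≡ 386^2 = 148996 ≡ 107 (mod 881)
221^8 = (221^4)^2 ≡ 107^2 = 11449 ≡ 877 (mod 881)
221^16 = (221^8)^2 ≡ 877^2 = 769129 ≡ 16 (mod 881)
221^22 = 221^16 · 221^4 · 221^2 ≡ 16 · 107 · 386 ≡ 82 (mod 881).

82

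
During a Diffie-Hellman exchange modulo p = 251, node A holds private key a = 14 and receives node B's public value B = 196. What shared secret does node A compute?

Shared key K = 196^14 mod 251.
196^1 ≡ 196 (mod 251)
196^2 = (196^1)^2 ≡ 196^2 = 38416 ≡ 13 (mod 251)
196^4 = (196^2)^2 ≡ 13^2 = 169 ≡ 169 (mod 251)
196^8 = (196^4)^2 ≡ 169^2 = 28561 ≡ 198 (mod 251)
196^14 = 196^8 · 196^4 · 196^2 ≡ 198 · 169 · 13 ≡ 23 (mod 251).

23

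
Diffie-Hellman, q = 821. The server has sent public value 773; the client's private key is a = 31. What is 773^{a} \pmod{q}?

Shared key K = 773^31 mod 821.
773^1 ≡ 773 (mod 821)
773^2 = (773^1)^2 ≡ 773^2 = 597529 ≡ 662 (mod 821)
773^4 = (773^2)^2 ≡ 662^2 = 438244 ≡ 651 (mod 821)
773^8 = (773^4)^2 ≡ 651^2 = 423801 ≡ 165 (mod 821)
773^16 = (773^8)^2 ≡ 165^2 = 27225 ≡ 132 (mod 821)
773^31 = 773^16 · 773^8 · 773^4 · 773^2 · 773^1 ≡ 132 · 165 · 651 · 662 · 773 ≡ 458 (mod 821).

458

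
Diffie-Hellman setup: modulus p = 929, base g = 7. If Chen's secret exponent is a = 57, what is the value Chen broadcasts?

802

Public value = 7^57 (mod 929).
7^1 ≡ 7 (mod 929)
7^2 = (7^1)^2 ≡ 7^2 = 49 ≡ 49 (mod 929)
7^4 = (7^2)^2 ≡ 49^2 = 2401 ≡ 543 (mod 929)
7^8 = (7^4)^2 ≡ 543^2 = 294849 ≡ 356 (mod 929)
7^16 = (7^8)^2 ≡ 356^2 = 126736 ≡ 392 (mod 929)
7^32 = (7^16)^2 ≡ 392^2 = 153664 ≡ 379 (mod 929)
7^57 = 7^32 · 7^16 · 7^8 · 7^1 ≡ 379 · 392 · 356 · 7 ≡ 802 (mod 929).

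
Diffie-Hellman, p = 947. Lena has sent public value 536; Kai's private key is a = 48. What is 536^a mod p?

Shared key K = 536^48 mod 947.
536^1 ≡ 536 (mod 947)
536^2 = (536^1)^2 ≡ 536^2 = 287296 ≡ 355 (mod 947)
536^4 = (536^2)^2 ≡ 355^2 = 126025 ≡ 74 (mod 947)
536^8 = (536^4)^2 ≡ 74^2 = 5476 ≡ 741 (mod 947)
536^16 = (536^8)^2 ≡ 741^2 = 549081 ≡ 768 (mod 947)
536^32 = (536^16)^2 ≡ 768^2 = 589824 ≡ 790 (mod 947)
536^48 = 536^32 · 536^16 ≡ 790 · 768 ≡ 640 (mod 947).

640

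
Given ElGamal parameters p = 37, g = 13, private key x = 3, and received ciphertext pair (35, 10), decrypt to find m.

8

Shared mask s = c₁^x mod p = 35^3 mod 37.
35^1 ≡ 35 (mod 37)
35^2 = (35^1)^2 ≡ 35^2 = 1225 ≡ 4 (mod 37)
35^3 = 35^2 · 35^1 ≡ 4 · 35 ≡ 29 (mod 37).
So s = 29; s⁻¹ ≡ 23 (mod 37).
m = c₂ · s⁻¹ mod 37 = 10 · 23 mod 37 = 8.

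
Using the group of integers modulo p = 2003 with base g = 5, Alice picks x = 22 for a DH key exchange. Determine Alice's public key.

Public value = 5^22 (mod 2003).
5^1 ≡ 5 (mod 2003)
5^2 = (5^1)^2 ≡ 5^2 = 25 ≡ 25 (mod 2003)
5^4 = (5^2)^2 ≡ 25^2 = 625 ≡ 625 (mod 2003)
5^8 = (5^4)^2 ≡ 625^2 = 390625 ≡ 40 (mod 2003)
5^16 = (5^8)^2 ≡ 40^2 = 1600 ≡ 1600 (mod 2003)
5^22 = 5^16 · 5^4 · 5^2 ≡ 1600 · 625 · 25 ≡ 557 (mod 2003).

557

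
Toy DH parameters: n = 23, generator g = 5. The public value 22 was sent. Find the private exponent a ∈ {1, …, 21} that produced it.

11

Try successive powers of 5 modulo 23:
5^1 ≡ 5
5^2 ≡ 2
5^3 ≡ 10
5^4 ≡ 4
5^5 ≡ 20
5^6 ≡ 8
5^7 ≡ 17
5^8 ≡ 16
5^9 ≡ 11
5^10 ≡ 9
5^11 ≡ 22
Found: a = 11.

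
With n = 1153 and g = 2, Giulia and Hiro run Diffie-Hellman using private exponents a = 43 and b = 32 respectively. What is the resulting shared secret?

97

Hiro sends B = g^b mod n = 2^32 mod 1153.
2^1 ≡ 2 (mod 1153)
2^2 = (2^1)^2 ≡ 2^2 = 4 ≡ 4 (mod 1153)
2^4 = (2^2)^2 ≡ 4^2 = 16 ≡ 16 (mod 1153)
2^8 = (2^4)^2 ≡ 16^2 = 256 ≡ 256 (mod 1153)
2^16 = (2^8)^2 ≡ 256^2 = 65536 ≡ 968 (mod 1153)
2^32 = (2^16)^2 ≡ 968^2 = 937024 ≡ 788 (mod 1153)
So B = 788. Giulia then computes K = B^a mod n = 788^43 mod 1153.
788^1 ≡ 788 (mod 1153)
788^2 = (788^1)^2 ≡ 788^2 = 620944 ≡ 630 (mod 1153)
788^4 = (788^2)^2 ≡ 630^2 = 396900 ≡ 268 (mod 1153)
788^8 = (788^4)^2 ≡ 268^2 = 71824 ≡ 338 (mod 1153)
788^16 = (788^8)^2 ≡ 338^2 = 114244 ≡ 97 (mod 1153)
788^32 = (788^16)^2 ≡ 97^2 = 9409 ≡ 185 (mod 1153)
788^43 = 788^32 · 788^8 · 788^2 · 788^1 ≡ 185 · 338 · 630 · 788 ≡ 97 (mod 1153).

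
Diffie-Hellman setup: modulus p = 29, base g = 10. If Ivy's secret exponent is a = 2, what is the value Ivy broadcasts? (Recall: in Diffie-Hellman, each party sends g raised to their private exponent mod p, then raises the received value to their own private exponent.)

13

Public value = 10^2 mod 29.
10^1 ≡ 10 (mod 29)
10^2 = (10^1)^2 ≡ 10^2 = 100 ≡ 13 (mod 29)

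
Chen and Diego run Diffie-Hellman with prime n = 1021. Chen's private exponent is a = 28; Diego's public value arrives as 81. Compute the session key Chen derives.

852

Shared key K = 81^28 mod 1021.
81^1 ≡ 81 (mod 1021)
81^2 = (81^1)^2 ≡ 81^2 = 6561 ≡ 435 (mod 1021)
81^4 = (81^2)^2 ≡ 435^2 = 189225 ≡ 340 (mod 1021)
81^8 = (81^4)^2 ≡ 340^2 = 115600 ≡ 227 (mod 1021)
81^16 = (81^8)^2 ≡ 227^2 = 51529 ≡ 479 (mod 1021)
81^28 = 81^16 · 81^8 · 81^4 ≡ 479 · 227 · 340 ≡ 852 (mod 1021).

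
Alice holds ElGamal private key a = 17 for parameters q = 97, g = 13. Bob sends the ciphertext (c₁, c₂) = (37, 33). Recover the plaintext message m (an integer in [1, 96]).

92

Shared mask s = c₁^a mod q = 37^17 mod 97.
37^1 ≡ 37 (mod 97)
37^2 = (37^1)^2 ≡ 37^2 = 1369 ≡ 11 (mod 97)
37^4 = (37^2)^2 ≡ 11^2 = 121 ≡ 24 (mod 97)
37^8 = (37^4)^2 ≡ 24^2 = 576 ≡ 91 (mod 97)
37^16 = (37^8)^2 ≡ 91^2 = 8281 ≡ 36 (mod 97)
37^17 = 37^16 · 37^1 ≡ 36 · 37 ≡ 71 (mod 97).
So s = 71; s⁻¹ ≡ 41 (mod 97).
m = c₂ · s⁻¹ mod 97 = 33 · 41 mod 97 = 92.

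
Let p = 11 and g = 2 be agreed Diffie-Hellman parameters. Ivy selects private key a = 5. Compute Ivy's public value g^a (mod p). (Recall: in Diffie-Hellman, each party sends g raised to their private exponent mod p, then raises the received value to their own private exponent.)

Public value = 2^5 (mod 11).
2^1 ≡ 2 (mod 11)
2^2 = (2^1)^2 ≡ 2^2 = 4 ≡ 4 (mod 11)
2^4 = (2^2)^2 ≡ 4^2 = 16 ≡ 5 (mod 11)
2^5 = 2^4 · 2^1 ≡ 5 · 2 ≡ 10 (mod 11).

10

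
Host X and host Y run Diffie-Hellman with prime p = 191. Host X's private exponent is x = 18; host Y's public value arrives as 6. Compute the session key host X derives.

32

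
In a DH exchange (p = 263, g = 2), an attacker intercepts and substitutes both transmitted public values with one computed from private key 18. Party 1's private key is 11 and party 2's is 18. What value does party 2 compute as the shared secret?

26

Party 2 receives an attacker's public value M = 2^18 mod 263 instead of the honest one.
2^1 ≡ 2 (mod 263)
2^2 = (2^1)^2 ≡ 2^2 = 4 ≡ 4 (mod 263)
2^4 = (2^2)^2 ≡ 4^2 = 16 ≡ 16 (mod 263)
2^8 = (2^4)^2 ≡ 16^2 = 256 ≡ 256 (mod 263)
2^16 = (2^8)^2 ≡ 256^2 = 65536 ≡ 49 (mod 263)
2^18 = 2^16 · 2^2 ≡ 49 · 4 ≡ 196 (mod 263).
So M = 196. Party 2 computes K = M^18 mod 263.
196^1 ≡ 196 (mod 263)
196^2 = (196^1)^2 ≡ 196^2 = 38416 ≡ 18 (mod 263)
196^4 = (196^2)^2 ≡ 18^2 = 324 ≡ 61 (mod 263)
196^8 = (196^4)^2 ≡ 61^2 = 3721 ≡ 39 (mod 263)
196^16 = (196^8)^2 ≡ 39^2 = 1521 ≡ 206 (mod 263)
196^18 = 196^16 · 196^2 ≡ 206 · 18 ≡ 26 (mod 263).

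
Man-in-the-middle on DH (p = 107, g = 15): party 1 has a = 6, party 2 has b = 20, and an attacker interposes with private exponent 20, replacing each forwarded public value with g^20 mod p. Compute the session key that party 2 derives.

105

Party 2 receives an attacker's public value M = 15^20 mod 107 instead of the honest one.
15^1 ≡ 15 (mod 107)
15^2 = (15^1)^2 ≡ 15^2 = 225 ≡ 11 (mod 107)
15^4 = (15^2)^2 ≡ 11^2 = 121 ≡ 14 (mod 107)
15^8 = (15^4)^2 ≡ 14^2 = 196 ≡ 89 (mod 107)
15^16 = (15^8)^2 ≡ 89^2 = 7921 ≡ 3 (mod 107)
15^20 = 15^16 · 15^4 ≡ 3 · 14 ≡ 42 (mod 107).
So M = 42. Party 2 computes K = M^20 mod 107.
42^1 ≡ 42 (mod 107)
42^2 = (42^1)^2 ≡ 42^2 = 1764 ≡ 52 (mod 107)
42^4 = (42^2)^2 ≡ 52^2 = 2704 ≡ 29 (mod 107)
42^8 = (42^4)^2 ≡ 29^2 = 841 ≡ 92 (mod 107)
42^16 = (42^8)^2 ≡ 92^2 = 8464 ≡ 11 (mod 107)
42^20 = 42^16 · 42^4 ≡ 11 · 29 ≡ 105 (mod 107).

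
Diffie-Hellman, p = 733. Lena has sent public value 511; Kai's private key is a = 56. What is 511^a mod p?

Shared key K = 511^56 mod 733.
511^1 ≡ 511 (mod 733)
511^2 = (511^1)^2 ≡ 511^2 = 261121 ≡ 173 (mod 733)
511^4 = (511^2)^2 ≡ 173^2 = 29929 ≡ 609 (mod 733)
511^8 = (511^4)^2 ≡ 609^2 = 370881 ≡ 716 (mod 733)
511^16 = (511^8)^2 ≡ 716^2 = 512656 ≡ 289 (mod 733)
511^32 = (511^16)^2 ≡ 289^2 = 83521 ≡ 692 (mod 733)
511^56 = 511^32 · 511^16 · 511^8 ≡ 692 · 289 · 716 ≡ 591 (mod 733).

591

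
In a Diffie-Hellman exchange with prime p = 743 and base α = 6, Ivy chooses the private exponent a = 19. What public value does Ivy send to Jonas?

327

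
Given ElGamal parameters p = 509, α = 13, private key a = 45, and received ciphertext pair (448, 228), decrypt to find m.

307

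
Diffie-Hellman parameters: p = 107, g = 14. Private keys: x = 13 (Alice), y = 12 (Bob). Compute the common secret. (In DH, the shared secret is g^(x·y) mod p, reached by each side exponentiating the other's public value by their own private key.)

76

Bob sends B = g^y mod p = 14^12 mod 107.
14^1 ≡ 14 (mod 107)
14^2 = (14^1)^2 ≡ 14^2 = 196 ≡ 89 (mod 107)
14^4 = (14^2)^2 ≡ 89^2 = 7921 ≡ 3 (mod 107)
14^8 = (14^4)^2 ≡ 3^2 = 9 ≡ 9 (mod 107)
14^12 = 14^8 · 14^4 ≡ 9 · 3 ≡ 27 (mod 107).
So B = 27. Alice then computes K = B^x mod p = 27^13 mod 107.
27^1 ≡ 27 (mod 107)
27^2 = (27^1)^2 ≡ 27^2 = 729 ≡ 87 (mod 107)
27^4 = (27^2)^2 ≡ 87^2 = 7569 ≡ 79 (mod 107)
27^8 = (27^4)^2 ≡ 79^2 = 6241 ≡ 35 (mod 107)
27^13 = 27^8 · 27^4 · 27^1 ≡ 35 · 79 · 27 ≡ 76 (mod 107).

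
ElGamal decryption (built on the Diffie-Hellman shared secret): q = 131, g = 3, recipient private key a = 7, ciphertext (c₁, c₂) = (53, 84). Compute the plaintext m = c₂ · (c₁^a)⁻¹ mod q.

15

Shared mask s = c₁^a mod q = 53^7 mod 131.
53^1 ≡ 53 (mod 131)
53^2 = (53^1)^2 ≡ 53^2 = 2809 ≡ 58 (mod 131)
53^4 = (53^2)^2 ≡ 58^2 = 3364 ≡ 89 (mod 131)
53^7 = 53^4 · 53^2 · 53^1 ≡ 89 · 58 · 53 ≡ 58 (mod 131).
So s = 58; s⁻¹ ≡ 61 (mod 131).
m = c₂ · s⁻¹ mod 131 = 84 · 61 mod 131 = 15.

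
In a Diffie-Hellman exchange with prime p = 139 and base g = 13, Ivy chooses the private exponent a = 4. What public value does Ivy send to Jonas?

66

Public value = 13^4 mod 139.
13^1 ≡ 13 (mod 139)
13^2 = (13^1)^2 ≡ 13^2 = 169 ≡ 30 (mod 139)
13^4 = (13^2)^2 ≡ 30^2 = 900 ≡ 66 (mod 139)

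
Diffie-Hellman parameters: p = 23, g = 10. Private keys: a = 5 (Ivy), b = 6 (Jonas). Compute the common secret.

Ivy sends A = g^a mod p = 10^5 mod 23.
10^1 ≡ 10 (mod 23)
10^2 = (10^1)^2 ≡ 10^2 = 100 ≡ 8 (mod 23)
10^4 = (10^2)^2 ≡ 8^2 = 64 ≡ 18 (mod 23)
10^5 = 10^4 · 10^1 ≡ 18 · 10 ≡ 19 (mod 23).
So A = 19. Jonas then computes K = A^b mod p = 19^6 mod 23.
19^1 ≡ 19 (mod 23)
19^2 = (19^1)^2 ≡ 19^2 = 361 ≡ 16 (mod 23)
19^4 = (19^2)^2 ≡ 16^2 = 256 ≡ 3 (mod 23)
19^6 = 19^4 · 19^2 ≡ 3 · 16 ≡ 2 (mod 23).

2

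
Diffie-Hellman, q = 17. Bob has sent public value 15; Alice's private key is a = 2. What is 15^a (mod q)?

4

Shared key K = 15^2 mod 17.
15^1 ≡ 15 (mod 17)
15^2 = (15^1)^2 ≡ 15^2 = 225 ≡ 4 (mod 17)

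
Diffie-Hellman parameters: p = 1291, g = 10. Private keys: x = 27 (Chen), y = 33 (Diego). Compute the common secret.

Diego sends B = g^y mod p = 10^33 mod 1291.
10^1 ≡ 10 (mod 1291)
10^2 = (10^1)^2 ≡ 10^2 = 100 ≡ 100 (mod 1291)
10^4 = (10^2)^2 ≡ 100^2 = 10000 ≡ 963 (mod 1291)
10^8 = (10^4)^2 ≡ 963^2 = 927369 ≡ 431 (mod 1291)
10^16 = (10^8)^2 ≡ 431^2 = 185761 ≡ 1148 (mod 1291)
10^32 = (10^16)^2 ≡ 1148^2 = 1317904 ≡ 1084 (mod 1291)
10^33 = 10^32 · 10^1 ≡ 1084 · 10 ≡ 512 (mod 1291).
So B = 512. Chen then computes K = B^x mod p = 512^27 mod 1291.
512^1 ≡ 512 (mod 1291)
512^2 = (512^1)^2 ≡ 512^2 = 262144 ≡ 71 (mod 1291)
512^4 = (512^2)^2 ≡ 71^2 = 5041 ≡ 1168 (mod 1291)
512^8 = (512^4)^2 ≡ 1168^2 = 1364224 ≡ 928 (mod 1291)
512^16 = (512^8)^2 ≡ 928^2 = 861184 ≡ 87 (mod 1291)
512^27 = 512^16 · 512^8 · 512^2 · 512^1 ≡ 87 · 928 · 71 · 512 ≡ 857 (mod 1291).

857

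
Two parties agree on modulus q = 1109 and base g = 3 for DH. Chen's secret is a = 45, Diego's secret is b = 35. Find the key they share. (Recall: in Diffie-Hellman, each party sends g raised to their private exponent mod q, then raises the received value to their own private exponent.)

Diego sends B = g^b mod q = 3^35 mod 1109.
3^1 ≡ 3 (mod 1109)
3^2 = (3^1)^2 ≡ 3^2 = 9 ≡ 9 (mod 1109)
3^4 = (3^2)^2 ≡ 9^2 = 81 ≡ 81 (mod 1109)
3^8 = (3^4)^2 ≡ 81^2 = 6561 ≡ 1016 (mod 1109)
3^16 = (3^8)^2 ≡ 1016^2 = 1032256 ≡ 886 (mod 1109)
3^32 = (3^16)^2 ≡ 886^2 = 784996 ≡ 933 (mod 1109)
3^35 = 3^32 · 3^2 · 3^1 ≡ 933 · 9 · 3 ≡ 793 (mod 1109).
So B = 793. Chen then computes K = B^a mod q = 793^45 mod 1109.
793^1 ≡ 793 (mod 1109)
793^2 = (793^1)^2 ≡ 793^2 = 628849 ≡ 46 (mod 1109)
793^4 = (793^2)^2 ≡ 46^2 = 2116 ≡ 1007 (mod 1109)
793^8 = (793^4)^2 ≡ 1007^2 = 1014049 ≡ 423 (mod 1109)
793^16 = (793^8)^2 ≡ 423^2 = 178929 ≡ 380 (mod 1109)
793^32 = (793^16)^2 ≡ 380^2 = 144400 ≡ 230 (mod 1109)
793^45 = 793^32 · 793^8 · 793^4 · 793^1 ≡ 230 · 423 · 1007 · 793 ≡ 738 (mod 1109).

738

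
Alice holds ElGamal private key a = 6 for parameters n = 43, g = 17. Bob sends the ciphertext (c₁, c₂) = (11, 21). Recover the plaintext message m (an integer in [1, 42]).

16

Shared mask s = c₁^a mod n = 11^6 mod 43.
11^1 ≡ 11 (mod 43)
11^2 = (11^1)^2 ≡ 11^2 = 121 ≡ 35 (mod 43)
11^4 = (11^2)^2 ≡ 35^2 = 1225 ≡ 21 (mod 43)
11^6 = 11^4 · 11^2 ≡ 21 · 35 ≡ 4 (mod 43).
So s = 4; s⁻¹ ≡ 11 (mod 43).
m = c₂ · s⁻¹ mod 43 = 21 · 11 mod 43 = 16.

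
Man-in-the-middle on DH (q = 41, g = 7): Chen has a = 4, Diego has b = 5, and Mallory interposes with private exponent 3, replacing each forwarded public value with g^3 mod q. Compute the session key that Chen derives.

31

Chen receives Mallory's public value M = 7^3 mod 41 instead of the honest one.
7^1 ≡ 7 (mod 41)
7^2 = (7^1)^2 ≡ 7^2 = 49 ≡ 8 (mod 41)
7^3 = 7^2 · 7^1 ≡ 8 · 7 ≡ 15 (mod 41).
So M = 15. Chen computes K = M^4 mod 41.
15^1 ≡ 15 (mod 41)
15^2 = (15^1)^2 ≡ 15^2 = 225 ≡ 20 (mod 41)
15^4 = (15^2)^2 ≡ 20^2 = 400 ≡ 31 (mod 41)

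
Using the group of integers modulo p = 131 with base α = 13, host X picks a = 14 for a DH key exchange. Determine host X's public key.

109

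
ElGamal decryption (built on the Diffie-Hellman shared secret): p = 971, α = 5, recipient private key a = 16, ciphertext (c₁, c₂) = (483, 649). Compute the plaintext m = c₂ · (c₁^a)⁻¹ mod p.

333

Shared mask s = c₁^a mod p = 483^16 mod 971.
483^1 ≡ 483 (mod 971)
483^2 = (483^1)^2 ≡ 483^2 = 233289 ≡ 249 (mod 971)
483^4 = (483^2)^2 ≡ 249^2 = 62001 ≡ 828 (mod 971)
483^8 = (483^4)^2 ≡ 828^2 = 685584 ≡ 58 (mod 971)
483^16 = (483^8)^2 ≡ 58^2 = 3364 ≡ 451 (mod 971)
So s = 451; s⁻¹ ≡ 394 (mod 971).
m = c₂ · s⁻¹ mod 971 = 649 · 394 mod 971 = 333.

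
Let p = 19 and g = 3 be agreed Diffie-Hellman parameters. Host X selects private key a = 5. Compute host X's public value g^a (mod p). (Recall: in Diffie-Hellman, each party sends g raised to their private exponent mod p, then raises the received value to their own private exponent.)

15

Public value = 3^5 (mod 19).
3^1 ≡ 3 (mod 19)
3^2 = (3^1)^2 ≡ 3^2 = 9 ≡ 9 (mod 19)
3^4 = (3^2)^2 ≡ 9^2 = 81 ≡ 5 (mod 19)
3^5 = 3^4 · 3^1 ≡ 5 · 3 ≡ 15 (mod 19).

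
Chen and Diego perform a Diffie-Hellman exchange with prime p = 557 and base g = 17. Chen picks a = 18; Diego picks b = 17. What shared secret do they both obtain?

397

Diego sends B = g^b mod p = 17^17 mod 557.
17^1 ≡ 17 (mod 557)
17^2 = (17^1)^2 ≡ 17^2 = 289 ≡ 289 (mod 557)
17^4 = (17^2)^2 ≡ 289^2 = 83521 ≡ 528 (mod 557)
17^8 = (17^4)^2 ≡ 528^2 = 278784 ≡ 284 (mod 557)
17^16 = (17^8)^2 ≡ 284^2 = 80656 ≡ 448 (mod 557)
17^17 = 17^16 · 17^1 ≡ 448 · 17 ≡ 375 (mod 557).
So B = 375. Chen then computes K = B^a mod p = 375^18 mod 557.
375^1 ≡ 375 (mod 557)
375^2 = (375^1)^2 ≡ 375^2 = 140625 ≡ 261 (mod 557)
375^4 = (375^2)^2 ≡ 261^2 = 68121 ≡ 167 (mod 557)
375^8 = (375^4)^2 ≡ 167^2 = 27889 ≡ 39 (mod 557)
375^16 = (375^8)^2 ≡ 39^2 = 1521 ≡ 407 (mod 557)
375^18 = 375^16 · 375^2 ≡ 407 · 261 ≡ 397 (mod 557).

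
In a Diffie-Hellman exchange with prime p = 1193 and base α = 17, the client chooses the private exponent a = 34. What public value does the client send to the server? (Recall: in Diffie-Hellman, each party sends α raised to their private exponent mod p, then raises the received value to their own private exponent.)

334

Public value = 17^34 (mod 1193).
17^1 ≡ 17 (mod 1193)
17^2 = (17^1)^2 ≡ 17^2 = 289 ≡ 289 (mod 1193)
17^4 = (17^2)^2 ≡ 289^2 = 83521 ≡ 11 (mod 1193)
17^8 = (17^4)^2 ≡ 11^2 = 121 ≡ 121 (mod 1193)
17^16 = (17^8)^2 ≡ 121^2 = 14641 ≡ 325 (mod 1193)
17^32 = (17^16)^2 ≡ 325^2 = 105625 ≡ 641 (mod 1193)
17^34 = 17^32 · 17^2 ≡ 641 · 289 ≡ 334 (mod 1193).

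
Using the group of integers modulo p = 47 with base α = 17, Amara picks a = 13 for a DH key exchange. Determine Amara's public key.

42

Public value = 17^13 mod 47.
17^1 ≡ 17 (mod 47)
17^2 = (17^1)^2 ≡ 17^2 = 289 ≡ 7 (mod 47)
17^4 = (17^2)^2 ≡ 7^2 = 49 ≡ 2 (mod 47)
17^8 = (17^4)^2 ≡ 2^2 = 4 ≡ 4 (mod 47)
17^13 = 17^8 · 17^4 · 17^1 ≡ 4 · 2 · 17 ≡ 42 (mod 47).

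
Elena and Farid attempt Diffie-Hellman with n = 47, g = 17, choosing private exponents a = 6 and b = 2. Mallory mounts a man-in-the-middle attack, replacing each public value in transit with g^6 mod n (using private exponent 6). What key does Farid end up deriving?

8

Farid receives Mallory's public value M = 17^6 mod 47 instead of the honest one.
17^1 ≡ 17 (mod 47)
17^2 = (17^1)^2 ≡ 17^2 = 289 ≡ 7 (mod 47)
17^4 = (17^2)^2 ≡ 7^2 = 49 ≡ 2 (mod 47)
17^6 = 17^4 · 17^2 ≡ 2 · 7 ≡ 14 (mod 47).
So M = 14. Farid computes K = M^2 mod 47.
14^1 ≡ 14 (mod 47)
14^2 = (14^1)^2 ≡ 14^2 = 196 ≡ 8 (mod 47)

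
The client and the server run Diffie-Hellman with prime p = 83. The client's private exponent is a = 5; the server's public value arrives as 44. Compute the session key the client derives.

Shared key K = 44^5 mod 83.
44^1 ≡ 44 (mod 83)
44^2 = (44^1)^2 ≡ 44^2 = 1936 ≡ 27 (mod 83)
44^4 = (44^2)^2 ≡ 27^2 = 729 ≡ 65 (mod 83)
44^5 = 44^4 · 44^1 ≡ 65 · 44 ≡ 38 (mod 83).

38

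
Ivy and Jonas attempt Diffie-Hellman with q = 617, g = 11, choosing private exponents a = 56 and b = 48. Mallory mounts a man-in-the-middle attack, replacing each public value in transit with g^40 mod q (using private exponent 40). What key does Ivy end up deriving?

Ivy receives Mallory's public value M = 11^40 mod 617 instead of the honest one.
11^1 ≡ 11 (mod 617)
11^2 = (11^1)^2 ≡ 11^2 = 121 ≡ 121 (mod 617)
11^4 = (11^2)^2 ≡ 121^2 = 14641 ≡ 450 (mod 617)
11^8 = (11^4)^2 ≡ 450^2 = 202500 ≡ 124 (mod 617)
11^16 = (11^8)^2 ≡ 124^2 = 15376 ≡ 568 (mod 617)
11^32 = (11^16)^2 ≡ 568^2 = 322624 ≡ 550 (mod 617)
11^40 = 11^32 · 11^8 ≡ 550 · 124 ≡ 330 (mod 617).
So M = 330. Ivy computes K = M^56 mod 617.
330^1 ≡ 330 (mod 617)
330^2 = (330^1)^2 ≡ 330^2 = 108900 ≡ 308 (mod 617)
330^4 = (330^2)^2 ≡ 308^2 = 94864 ≡ 463 (mod 617)
330^8 = (330^4)^2 ≡ 463^2 = 214369 ≡ 270 (mod 617)
330^16 = (330^8)^2 ≡ 270^2 = 72900 ≡ 94 (mod 617)
330^32 = (330^16)^2 ≡ 94^2 = 8836 ≡ 198 (mod 617)
330^56 = 330^32 · 330^16 · 330^8 ≡ 198 · 94 · 270 ≡ 392 (mod 617).

392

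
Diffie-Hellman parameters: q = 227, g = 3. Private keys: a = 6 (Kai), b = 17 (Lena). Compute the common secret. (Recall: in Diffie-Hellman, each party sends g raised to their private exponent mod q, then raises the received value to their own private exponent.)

Kai sends A = g^a mod q = 3^6 mod 227.
3^1 ≡ 3 (mod 227)
3^2 = (3^1)^2 ≡ 3^2 = 9 ≡ 9 (mod 227)
3^4 = (3^2)^2 ≡ 9^2 = 81 ≡ 81 (mod 227)
3^6 = 3^4 · 3^2 ≡ 81 · 9 ≡ 48 (mod 227).
So A = 48. Lena then computes K = A^b mod q = 48^17 mod 227.
48^1 ≡ 48 (mod 227)
48^2 = (48^1)^2 ≡ 48^2 = 2304 ≡ 34 (mod 227)
48^4 = (48^2)^2 ≡ 34^2 = 1156 ≡ 21 (mod 227)
48^8 = (48^4)^2 ≡ 21^2 = 441 ≡ 214 (mod 227)
48^16 = (48^8)^2 ≡ 214^2 = 45796 ≡ 169 (mod 227)
48^17 = 48^16 · 48^1 ≡ 169 · 48 ≡ 167 (mod 227).

167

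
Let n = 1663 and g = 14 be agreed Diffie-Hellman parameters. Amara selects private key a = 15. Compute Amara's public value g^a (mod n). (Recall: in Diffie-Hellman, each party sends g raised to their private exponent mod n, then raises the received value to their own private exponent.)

Public value = 14^15 (mod 1663).
14^1 ≡ 14 (mod 1663)
14^2 = (14^1)^2 ≡ 14^2 = 196 ≡ 196 (mod 1663)
14^4 = (14^2)^2 ≡ 196^2 = 38416 ≡ 167 (mod 1663)
14^8 = (14^4)^2 ≡ 167^2 = 27889 ≡ 1281 (mod 1663)
14^15 = 14^8 · 14^4 · 14^2 · 14^1 ≡ 1281 · 167 · 196 · 14 ≡ 1633 (mod 1663).

1633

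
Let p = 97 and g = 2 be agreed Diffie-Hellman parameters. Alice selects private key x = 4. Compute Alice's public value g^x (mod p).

16

Public value = 2^4 (mod 97).
2^1 ≡ 2 (mod 97)
2^2 = (2^1)^2 ≡ 2^2 = 4 ≡ 4 (mod 97)
2^4 = (2^2)^2 ≡ 4^2 = 16 ≡ 16 (mod 97)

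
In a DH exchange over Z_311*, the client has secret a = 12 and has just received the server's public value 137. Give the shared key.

3

Shared key K = 137^12 mod 311.
137^1 ≡ 137 (mod 311)
137^2 = (137^1)^2 ≡ 137^2 = 18769 ≡ 109 (mod 311)
137^4 = (137^2)^2 ≡ 109^2 = 11881 ≡ 63 (mod 311)
137^8 = (137^4)^2 ≡ 63^2 = 3969 ≡ 237 (mod 311)
137^12 = 137^8 · 137^4 ≡ 237 · 63 ≡ 3 (mod 311).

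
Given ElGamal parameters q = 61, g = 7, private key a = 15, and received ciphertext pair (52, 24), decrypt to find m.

Shared mask s = c₁^a mod q = 52^15 mod 61.
52^1 ≡ 52 (mod 61)
52^2 = (52^1)^2 ≡ 52^2 = 2704 ≡ 20 (mod 61)
52^4 = (52^2)^2 ≡ 20^2 = 400 ≡ 34 (mod 61)
52^8 = (52^4)^2 ≡ 34^2 = 1156 ≡ 58 (mod 61)
52^15 = 52^8 · 52^4 · 52^2 · 52^1 ≡ 58 · 34 · 20 · 52 ≡ 60 (mod 61).
So s = 60; s⁻¹ ≡ 60 (mod 61).
m = c₂ · s⁻¹ mod 61 = 24 · 60 mod 61 = 37.

37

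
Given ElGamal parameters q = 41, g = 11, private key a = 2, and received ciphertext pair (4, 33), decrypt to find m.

20

Shared mask s = c₁^a mod q = 4^2 mod 41.
4^1 ≡ 4 (mod 41)
4^2 = (4^1)^2 ≡ 4^2 = 16 ≡ 16 (mod 41)
So s = 16; s⁻¹ ≡ 18 (mod 41).
m = c₂ · s⁻¹ mod 41 = 33 · 18 mod 41 = 20.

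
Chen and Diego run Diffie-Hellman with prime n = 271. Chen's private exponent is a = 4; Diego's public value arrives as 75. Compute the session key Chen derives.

20

Shared key K = 75^4 mod 271.
75^1 ≡ 75 (mod 271)
75^2 = (75^1)^2 ≡ 75^2 = 5625 ≡ 205 (mod 271)
75^4 = (75^2)^2 ≡ 205^2 = 42025 ≡ 20 (mod 271)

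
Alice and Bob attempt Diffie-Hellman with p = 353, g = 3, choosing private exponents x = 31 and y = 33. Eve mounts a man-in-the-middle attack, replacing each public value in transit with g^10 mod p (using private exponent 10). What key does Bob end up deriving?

Bob receives Eve's public value M = 3^10 mod 353 instead of the honest one.
3^1 ≡ 3 (mod 353)
3^2 = (3^1)^2 ≡ 3^2 = 9 ≡ 9 (mod 353)
3^4 = (3^2)^2 ≡ 9^2 = 81 ≡ 81 (mod 353)
3^8 = (3^4)^2 ≡ 81^2 = 6561 ≡ 207 (mod 353)
3^10 = 3^8 · 3^2 ≡ 207 · 9 ≡ 98 (mod 353).
So M = 98. Bob computes K = M^33 mod 353.
98^1 ≡ 98 (mod 353)
98^2 = (98^1)^2 ≡ 98^2 = 9604 ≡ 73 (mod 353)
98^4 = (98^2)^2 ≡ 73^2 = 5329 ≡ 34 (mod 353)
98^8 = (98^4)^2 ≡ 34^2 = 1156 ≡ 97 (mod 353)
98^16 = (98^8)^2 ≡ 97^2 = 9409 ≡ 231 (mod 353)
98^32 = (98^16)^2 ≡ 231^2 = 53361 ≡ 58 (mod 353)
98^33 = 98^32 · 98^1 ≡ 58 · 98 ≡ 36 (mod 353).

36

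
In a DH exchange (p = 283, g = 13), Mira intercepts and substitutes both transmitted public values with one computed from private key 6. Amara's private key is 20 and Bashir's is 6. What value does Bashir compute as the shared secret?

152

Bashir receives Mira's public value M = 13^6 mod 283 instead of the honest one.
13^1 ≡ 13 (mod 283)
13^2 = (13^1)^2 ≡ 13^2 = 169 ≡ 169 (mod 283)
13^4 = (13^2)^2 ≡ 169^2 = 28561 ≡ 261 (mod 283)
13^6 = 13^4 · 13^2 ≡ 261 · 169 ≡ 244 (mod 283).
So M = 244. Bashir computes K = M^6 mod 283.
244^1 ≡ 244 (mod 283)
244^2 = (244^1)^2 ≡ 244^2 = 59536 ≡ 106 (mod 283)
244^4 = (244^2)^2 ≡ 106^2 = 11236 ≡ 199 (mod 283)
244^6 = 244^4 · 244^2 ≡ 199 · 106 ≡ 152 (mod 283).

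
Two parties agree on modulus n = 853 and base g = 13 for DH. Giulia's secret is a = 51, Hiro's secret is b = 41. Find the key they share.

Hiro sends B = g^b mod n = 13^41 mod 853.
13^1 ≡ 13 (mod 853)
13^2 = (13^1)^2 ≡ 13^2 = 169 ≡ 169 (mod 853)
13^4 = (13^2)^2 ≡ 169^2 = 28561 ≡ 412 (mod 853)
13^8 = (13^4)^2 ≡ 412^2 = 169744 ≡ 850 (mod 853)
13^16 = (13^8)^2 ≡ 850^2 = 722500 ≡ 9 (mod 853)
13^32 = (13^16)^2 ≡ 9^2 = 81 ≡ 81 (mod 853)
13^41 = 13^32 · 13^8 · 13^1 ≡ 81 · 850 · 13 ≡ 253 (mod 853).
So B = 253. Giulia then computes K = B^a mod n = 253^51 mod 853.
253^1 ≡ 253 (mod 853)
253^2 = (253^1)^2 ≡ 253^2 = 64009 ≡ 34 (mod 853)
253^4 = (253^2)^2 ≡ 34^2 = 1156 ≡ 303 (mod 853)
253^8 = (253^4)^2 ≡ 303^2 = 91809 ≡ 538 (mod 853)
253^16 = (253^8)^2 ≡ 538^2 = 289444 ≡ 277 (mod 853)
253^32 = (253^16)^2 ≡ 277^2 = 76729 ≡ 812 (mod 853)
253^51 = 253^32 · 253^16 · 253^2 · 253^1 ≡ 812 · 277 · 34 · 253 ≡ 323 (mod 853).

323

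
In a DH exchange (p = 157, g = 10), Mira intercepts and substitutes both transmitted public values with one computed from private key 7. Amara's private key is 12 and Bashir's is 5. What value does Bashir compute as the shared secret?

36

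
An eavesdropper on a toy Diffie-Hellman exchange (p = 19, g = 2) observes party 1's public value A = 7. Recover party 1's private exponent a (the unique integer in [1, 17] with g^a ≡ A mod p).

6

Try successive powers of 2 modulo 19:
2^1 ≡ 2
2^2 ≡ 4
2^3 ≡ 8
2^4 ≡ 16
2^5 ≡ 13
2^6 ≡ 7
Found: a = 6.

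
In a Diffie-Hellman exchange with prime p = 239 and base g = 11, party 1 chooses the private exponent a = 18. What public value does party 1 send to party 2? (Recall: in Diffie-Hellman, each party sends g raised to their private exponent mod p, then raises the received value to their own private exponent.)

Public value = 11^{18} \pmod{239}.
11^1 ≡ 11 (mod 239)
11^2 = (11^1)^2 ≡ 11^2 = 121 ≡ 121 (mod 239)
11^4 = (11^2)^2 ≡ 121^2 = 14641 ≡ 62 (mod 239)
11^8 = (11^4)^2 ≡ 62^2 = 3844 ≡ 20 (mod 239)
11^16 = (11^8)^2 ≡ 20^2 = 400 ≡ 161 (mod 239)
11^18 = 11^16 · 11^2 ≡ 161 · 121 ≡ 122 (mod 239).

122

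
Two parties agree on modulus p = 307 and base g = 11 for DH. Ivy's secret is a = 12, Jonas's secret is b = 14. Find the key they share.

Jonas sends B = g^b mod p = 11^14 mod 307.
11^1 ≡ 11 (mod 307)
11^2 = (11^1)^2 ≡ 11^2 = 121 ≡ 121 (mod 307)
11^4 = (11^2)^2 ≡ 121^2 = 14641 ≡ 212 (mod 307)
11^8 = (11^4)^2 ≡ 212^2 = 44944 ≡ 122 (mod 307)
11^14 = 11^8 · 11^4 · 11^2 ≡ 122 · 212 · 121 ≡ 293 (mod 307).
So B = 293. Ivy then computes K = B^a mod p = 293^12 mod 307.
293^1 ≡ 293 (mod 307)
293^2 = (293^1)^2 ≡ 293^2 = 85849 ≡ 196 (mod 307)
293^4 = (293^2)^2 ≡ 196^2 = 38416 ≡ 41 (mod 307)
293^8 = (293^4)^2 ≡ 41^2 = 1681 ≡ 146 (mod 307)
293^12 = 293^8 · 293^4 ≡ 146 · 41 ≡ 153 (mod 307).

153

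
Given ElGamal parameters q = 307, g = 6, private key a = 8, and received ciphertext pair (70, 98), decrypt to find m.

Shared mask s = c₁^a mod q = 70^8 mod 307.
70^1 ≡ 70 (mod 307)
70^2 = (70^1)^2 ≡ 70^2 = 4900 ≡ 295 (mod 307)
70^4 = (70^2)^2 ≡ 295^2 = 87025 ≡ 144 (mod 307)
70^8 = (70^4)^2 ≡ 144^2 = 20736 ≡ 167 (mod 307)
So s = 167; s⁻¹ ≡ 182 (mod 307).
m = c₂ · s⁻¹ mod 307 = 98 · 182 mod 307 = 30.

30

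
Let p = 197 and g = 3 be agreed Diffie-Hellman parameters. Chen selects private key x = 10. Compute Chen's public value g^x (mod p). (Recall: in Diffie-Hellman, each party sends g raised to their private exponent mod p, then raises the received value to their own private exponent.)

Public value = 3^10 (mod 197).
3^1 ≡ 3 (mod 197)
3^2 = (3^1)^2 ≡ 3^2 = 9 ≡ 9 (mod 197)
3^4 = (3^2)^2 ≡ 9^2 = 81 ≡ 81 (mod 197)
3^8 = (3^4)^2 ≡ 81^2 = 6561 ≡ 60 (mod 197)
3^10 = 3^8 · 3^2 ≡ 60 · 9 ≡ 146 (mod 197).

146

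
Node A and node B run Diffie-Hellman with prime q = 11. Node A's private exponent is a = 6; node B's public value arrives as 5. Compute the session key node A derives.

5

Shared key K = 5^6 mod 11.
5^1 ≡ 5 (mod 11)
5^2 = (5^1)^2 ≡ 5^2 = 25 ≡ 3 (mod 11)
5^4 = (5^2)^2 ≡ 3^2 = 9 ≡ 9 (mod 11)
5^6 = 5^4 · 5^2 ≡ 9 · 3 ≡ 5 (mod 11).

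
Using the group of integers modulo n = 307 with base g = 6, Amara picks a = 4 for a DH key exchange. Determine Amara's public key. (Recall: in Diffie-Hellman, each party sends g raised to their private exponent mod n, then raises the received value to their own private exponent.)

Public value = 6^4 mod 307.
6^1 ≡ 6 (mod 307)
6^2 = (6^1)^2 ≡ 6^2 = 36 ≡ 36 (mod 307)
6^4 = (6^2)^2 ≡ 36^2 = 1296 ≡ 68 (mod 307)

68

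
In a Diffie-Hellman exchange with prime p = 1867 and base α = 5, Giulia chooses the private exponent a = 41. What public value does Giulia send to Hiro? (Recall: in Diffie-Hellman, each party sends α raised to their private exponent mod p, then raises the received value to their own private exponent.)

Public value = 5^41 mod 1867.
5^1 ≡ 5 (mod 1867)
5^2 = (5^1)^2 ≡ 5^2 = 25 ≡ 25 (mod 1867)
5^4 = (5^2)^2 ≡ 25^2 = 625 ≡ 625 (mod 1867)
5^8 = (5^4)^2 ≡ 625^2 = 390625 ≡ 422 (mod 1867)
5^16 = (5^8)^2 ≡ 422^2 = 178084 ≡ 719 (mod 1867)
5^32 = (5^16)^2 ≡ 719^2 = 516961 ≡ 1669 (mod 1867)
5^41 = 5^32 · 5^8 · 5^1 ≡ 1669 · 422 · 5 ≡ 428 (mod 1867).

428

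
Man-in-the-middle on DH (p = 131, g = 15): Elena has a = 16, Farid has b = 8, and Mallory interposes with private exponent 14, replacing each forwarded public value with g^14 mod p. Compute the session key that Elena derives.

74

Elena receives Mallory's public value M = 15^14 mod 131 instead of the honest one.
15^1 ≡ 15 (mod 131)
15^2 = (15^1)^2 ≡ 15^2 = 225 ≡ 94 (mod 131)
15^4 = (15^2)^2 ≡ 94^2 = 8836 ≡ 59 (mod 131)
15^8 = (15^4)^2 ≡ 59^2 = 3481 ≡ 75 (mod 131)
15^14 = 15^8 · 15^4 · 15^2 ≡ 75 · 59 · 94 ≡ 25 (mod 131).
So M = 25. Elena computes K = M^16 mod 131.
25^1 ≡ 25 (mod 131)
25^2 = (25^1)^2 ≡ 25^2 = 625 ≡ 101 (mod 131)
25^4 = (25^2)^2 ≡ 101^2 = 10201 ≡ 114 (mod 131)
25^8 = (25^4)^2 ≡ 114^2 = 12996 ≡ 27 (mod 131)
25^16 = (25^8)^2 ≡ 27^2 = 729 ≡ 74 (mod 131)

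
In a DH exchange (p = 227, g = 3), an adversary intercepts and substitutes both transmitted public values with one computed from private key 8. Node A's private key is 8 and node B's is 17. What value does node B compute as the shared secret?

7

Node B receives an adversary's public value M = 3^8 mod 227 instead of the honest one.
3^1 ≡ 3 (mod 227)
3^2 = (3^1)^2 ≡ 3^2 = 9 ≡ 9 (mod 227)
3^4 = (3^2)^2 ≡ 9^2 = 81 ≡ 81 (mod 227)
3^8 = (3^4)^2 ≡ 81^2 = 6561 ≡ 205 (mod 227)
So M = 205. Node B computes K = M^17 mod 227.
205^1 ≡ 205 (mod 227)
205^2 = (205^1)^2 ≡ 205^2 = 42025 ≡ 30 (mod 227)
205^4 = (205^2)^2 ≡ 30^2 = 900 ≡ 219 (mod 227)
205^8 = (205^4)^2 ≡ 219^2 = 47961 ≡ 64 (mod 227)
205^16 = (205^8)^2 ≡ 64^2 = 4096 ≡ 10 (mod 227)
205^17 = 205^16 · 205^1 ≡ 10 · 205 ≡ 7 (mod 227).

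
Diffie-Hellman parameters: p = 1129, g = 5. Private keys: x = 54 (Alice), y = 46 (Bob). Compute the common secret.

Bob sends B = g^y mod p = 5^46 mod 1129.
5^1 ≡ 5 (mod 1129)
5^2 = (5^1)^2 ≡ 5^2 = 25 ≡ 25 (mod 1129)
5^4 = (5^2)^2 ≡ 25^2 = 625 ≡ 625 (mod 1129)
5^8 = (5^4)^2 ≡ 625^2 = 390625 ≡ 1120 (mod 1129)
5^16 = (5^8)^2 ≡ 1120^2 = 1254400 ≡ 81 (mod 1129)
5^32 = (5^16)^2 ≡ 81^2 = 6561 ≡ 916 (mod 1129)
5^46 = 5^32 · 5^8 · 5^4 · 5^2 ≡ 916 · 1120 · 625 · 25 ≡ 755 (mod 1129).
So B = 755. Alice then computes K = B^x mod p = 755^54 mod 1129.
755^1 ≡ 755 (mod 1129)
755^2 = (755^1)^2 ≡ 755^2 = 570025 ≡ 1009 (mod 1129)
755^4 = (755^2)^2 ≡ 1009^2 = 1018081 ≡ 852 (mod 1129)
755^8 = (755^4)^2 ≡ 852^2 = 725904 ≡ 1086 (mod 1129)
755^16 = (755^8)^2 ≡ 1086^2 = 1179396 ≡ 720 (mod 1129)
755^32 = (755^16)^2 ≡ 720^2 = 518400 ≡ 189 (mod 1129)
755^54 = 755^32 · 755^16 · 755^4 · 755^2 ≡ 189 · 720 · 852 · 1009 ≡ 215 (mod 1129).

215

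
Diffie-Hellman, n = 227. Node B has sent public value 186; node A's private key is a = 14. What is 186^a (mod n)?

Shared key K = 186^14 mod 227.
186^1 ≡ 186 (mod 227)
186^2 = (186^1)^2 ≡ 186^2 = 34596 ≡ 92 (mod 227)
186^4 = (186^2)^2 ≡ 92^2 = 8464 ≡ 65 (mod 227)
186^8 = (186^4)^2 ≡ 65^2 = 4225 ≡ 139 (mod 227)
186^14 = 186^8 · 186^4 · 186^2 ≡ 139 · 65 · 92 ≡ 173 (mod 227).

173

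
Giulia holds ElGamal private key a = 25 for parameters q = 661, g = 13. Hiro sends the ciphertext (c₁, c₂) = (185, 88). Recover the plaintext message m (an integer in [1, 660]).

Shared mask s = c₁^a mod q = 185^25 mod 661.
185^1 ≡ 185 (mod 661)
185^2 = (185^1)^2 ≡ 185^2 = 34225 ≡ 514 (mod 661)
185^4 = (185^2)^2 ≡ 514^2 = 264196 ≡ 457 (mod 661)
185^8 = (185^4)^2 ≡ 457^2 = 208849 ≡ 634 (mod 661)
185^16 = (185^8)^2 ≡ 634^2 = 401956 ≡ 68 (mod 661)
185^25 = 185^16 · 185^8 · 185^1 ≡ 68 · 634 · 185 ≡ 94 (mod 661).
So s = 94; s⁻¹ ≡ 218 (mod 661).
m = c₂ · s⁻¹ mod 661 = 88 · 218 mod 661 = 15.

15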